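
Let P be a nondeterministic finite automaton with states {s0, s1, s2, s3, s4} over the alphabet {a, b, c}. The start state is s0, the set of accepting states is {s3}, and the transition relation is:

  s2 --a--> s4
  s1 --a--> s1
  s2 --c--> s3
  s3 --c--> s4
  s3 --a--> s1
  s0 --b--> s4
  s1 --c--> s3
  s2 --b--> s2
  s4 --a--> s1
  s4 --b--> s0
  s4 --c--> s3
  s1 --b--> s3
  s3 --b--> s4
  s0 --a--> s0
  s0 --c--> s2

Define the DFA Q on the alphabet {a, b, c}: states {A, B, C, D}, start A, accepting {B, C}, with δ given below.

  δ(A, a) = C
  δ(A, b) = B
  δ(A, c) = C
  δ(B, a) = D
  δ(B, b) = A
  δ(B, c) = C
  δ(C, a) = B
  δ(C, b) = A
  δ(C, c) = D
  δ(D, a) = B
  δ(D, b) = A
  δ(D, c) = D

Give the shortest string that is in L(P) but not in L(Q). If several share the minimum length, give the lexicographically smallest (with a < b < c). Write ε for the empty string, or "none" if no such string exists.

cc

The string cc is accepted by P but not by Q.
No shorter string lies in the difference, and cc is the lexicographically first length-2 string in L(P) \ L(Q).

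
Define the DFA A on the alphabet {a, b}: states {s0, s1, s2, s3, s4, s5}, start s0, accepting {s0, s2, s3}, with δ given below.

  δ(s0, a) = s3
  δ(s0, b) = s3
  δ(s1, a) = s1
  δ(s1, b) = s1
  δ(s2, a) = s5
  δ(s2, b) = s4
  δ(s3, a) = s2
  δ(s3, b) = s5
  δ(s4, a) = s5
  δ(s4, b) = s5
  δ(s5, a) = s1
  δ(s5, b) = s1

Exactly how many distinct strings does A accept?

5

The useful subgraph on states {s0, s2, s3} is acyclic, so L(A) is finite; the longest accepting path visits 3 useful states, giving maximum string length 2.
Counting accepting paths from s0 by length: 1 of length 0, 2 of length 1, 2 of length 2. Total 5.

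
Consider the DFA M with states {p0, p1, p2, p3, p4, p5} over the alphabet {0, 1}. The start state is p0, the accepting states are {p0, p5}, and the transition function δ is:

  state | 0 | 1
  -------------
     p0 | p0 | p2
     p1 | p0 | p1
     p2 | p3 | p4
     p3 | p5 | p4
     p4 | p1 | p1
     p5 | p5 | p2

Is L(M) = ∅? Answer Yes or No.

The empty string ε is accepted: the run p0 ends in the accepting state p0.
Since at least one string is accepted, L(M) is not empty.

No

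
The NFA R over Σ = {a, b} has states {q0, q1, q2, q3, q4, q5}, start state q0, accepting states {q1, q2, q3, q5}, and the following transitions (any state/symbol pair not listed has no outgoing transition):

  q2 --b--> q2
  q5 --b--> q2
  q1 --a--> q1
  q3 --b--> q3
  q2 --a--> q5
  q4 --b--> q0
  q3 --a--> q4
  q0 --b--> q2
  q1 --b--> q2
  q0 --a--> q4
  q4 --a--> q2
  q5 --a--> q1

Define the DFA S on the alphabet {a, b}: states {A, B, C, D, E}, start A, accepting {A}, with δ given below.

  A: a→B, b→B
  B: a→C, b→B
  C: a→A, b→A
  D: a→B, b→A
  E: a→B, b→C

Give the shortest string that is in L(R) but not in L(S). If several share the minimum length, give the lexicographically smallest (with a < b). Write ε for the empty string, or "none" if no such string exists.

b

The string b is accepted by R but not by S.
No shorter string lies in the difference, and b is the lexicographically first length-1 string in L(R) \ L(S).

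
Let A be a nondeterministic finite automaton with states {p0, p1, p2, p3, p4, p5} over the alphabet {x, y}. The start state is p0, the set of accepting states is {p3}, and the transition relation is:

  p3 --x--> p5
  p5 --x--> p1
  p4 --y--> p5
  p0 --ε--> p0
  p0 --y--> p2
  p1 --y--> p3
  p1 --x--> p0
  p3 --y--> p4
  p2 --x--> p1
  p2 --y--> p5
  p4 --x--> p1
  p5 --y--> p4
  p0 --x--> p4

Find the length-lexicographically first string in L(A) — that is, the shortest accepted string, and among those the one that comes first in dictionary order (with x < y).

A breadth-first search from p0 reaches an accepting state first via the path p0 → p4 → p1 → p3 on input xxy.
No string of length < 3 is accepted (BFS exhausts all shorter strings without reaching an accepting state), and xxy is the lexicographically least accepting string of length 3.

xxy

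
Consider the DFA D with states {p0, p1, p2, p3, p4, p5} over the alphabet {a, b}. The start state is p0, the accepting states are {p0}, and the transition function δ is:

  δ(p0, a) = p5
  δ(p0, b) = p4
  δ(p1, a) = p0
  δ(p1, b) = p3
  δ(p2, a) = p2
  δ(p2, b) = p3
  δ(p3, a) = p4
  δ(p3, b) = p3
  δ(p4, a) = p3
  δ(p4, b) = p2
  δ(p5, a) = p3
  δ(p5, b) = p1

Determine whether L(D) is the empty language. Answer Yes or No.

No

The empty string ε is accepted: the run p0 ends in the accepting state p0.
Since at least one string is accepted, L(D) is not empty.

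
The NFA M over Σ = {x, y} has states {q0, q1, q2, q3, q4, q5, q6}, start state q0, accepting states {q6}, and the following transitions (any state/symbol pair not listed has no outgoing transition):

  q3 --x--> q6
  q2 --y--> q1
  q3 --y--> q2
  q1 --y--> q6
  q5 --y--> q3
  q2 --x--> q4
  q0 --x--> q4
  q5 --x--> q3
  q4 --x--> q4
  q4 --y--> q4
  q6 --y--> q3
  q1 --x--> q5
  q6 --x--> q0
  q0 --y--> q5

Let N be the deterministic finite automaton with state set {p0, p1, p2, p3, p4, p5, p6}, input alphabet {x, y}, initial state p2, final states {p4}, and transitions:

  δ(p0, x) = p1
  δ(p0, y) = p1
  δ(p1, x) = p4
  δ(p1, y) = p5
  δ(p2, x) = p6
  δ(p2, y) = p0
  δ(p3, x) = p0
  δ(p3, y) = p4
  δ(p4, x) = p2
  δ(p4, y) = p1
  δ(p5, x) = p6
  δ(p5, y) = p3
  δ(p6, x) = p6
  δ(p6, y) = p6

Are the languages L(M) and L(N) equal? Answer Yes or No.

Yes

Exploring the product automaton M × N from the start pair (q0, p2), following both machines on each input symbol, reaches 7 state pairs: (q0, p2), (q4, p6), (q5, p0), (q3, p1), (q6, p4), (q2, p5), (q1, p3).
M accepts in {q6} and N accepts in {p4}. In every reachable pair the two components are either both accepting — (q6, p4) — or both non-accepting, so no string is accepted by exactly one of the machines: L(M) \ L(N) and L(N) \ L(M) are both empty.
Hence every string is accepted by M iff it is accepted by N, and the two languages coincide.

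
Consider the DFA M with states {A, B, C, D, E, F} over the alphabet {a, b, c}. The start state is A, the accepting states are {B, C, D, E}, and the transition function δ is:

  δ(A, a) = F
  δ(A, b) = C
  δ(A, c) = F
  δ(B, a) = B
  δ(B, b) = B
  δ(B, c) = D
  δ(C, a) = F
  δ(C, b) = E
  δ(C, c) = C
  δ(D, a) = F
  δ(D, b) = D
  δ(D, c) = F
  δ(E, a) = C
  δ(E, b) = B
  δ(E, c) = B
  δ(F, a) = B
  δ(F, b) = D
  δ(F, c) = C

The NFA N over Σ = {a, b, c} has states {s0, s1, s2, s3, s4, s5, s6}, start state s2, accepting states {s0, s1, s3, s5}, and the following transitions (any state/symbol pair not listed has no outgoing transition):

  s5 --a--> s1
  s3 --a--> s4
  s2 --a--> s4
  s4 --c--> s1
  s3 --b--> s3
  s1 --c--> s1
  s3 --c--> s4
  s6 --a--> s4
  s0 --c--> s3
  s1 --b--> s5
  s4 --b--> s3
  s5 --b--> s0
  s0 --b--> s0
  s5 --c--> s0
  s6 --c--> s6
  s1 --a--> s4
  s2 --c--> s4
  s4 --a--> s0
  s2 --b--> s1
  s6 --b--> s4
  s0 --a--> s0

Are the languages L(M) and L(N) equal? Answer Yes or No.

Yes

Exploring the product automaton M × N from the start pair (A, s2), following both machines on each input symbol, reaches 6 state pairs: (A, s2), (F, s4), (C, s1), (B, s0), (D, s3), (E, s5).
M accepts in {B, C, D, E} and N accepts in {s0, s1, s3, s5}. In every reachable pair the two components are either both accepting — (C, s1), (B, s0), (D, s3), (E, s5) — or both non-accepting, so no string is accepted by exactly one of the machines: L(M) \ L(N) and L(N) \ L(M) are both empty.
Hence every string is accepted by M iff it is accepted by N, and the two languages coincide.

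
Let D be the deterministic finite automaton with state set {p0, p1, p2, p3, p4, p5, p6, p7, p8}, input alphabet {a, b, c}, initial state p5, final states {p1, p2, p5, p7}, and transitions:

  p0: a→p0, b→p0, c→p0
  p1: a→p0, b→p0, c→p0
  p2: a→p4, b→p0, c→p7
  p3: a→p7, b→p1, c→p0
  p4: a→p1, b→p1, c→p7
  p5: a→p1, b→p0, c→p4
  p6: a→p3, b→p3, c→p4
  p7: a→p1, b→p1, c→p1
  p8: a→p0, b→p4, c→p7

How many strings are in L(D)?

The useful subgraph on states {p1, p4, p5, p7} is acyclic, so L(D) is finite; the longest accepting path visits 4 useful states, giving maximum string length 3.
Counting accepting paths from p5 by length: 1 of length 0, 1 of length 1, 3 of length 2, 3 of length 3. Total 8.

8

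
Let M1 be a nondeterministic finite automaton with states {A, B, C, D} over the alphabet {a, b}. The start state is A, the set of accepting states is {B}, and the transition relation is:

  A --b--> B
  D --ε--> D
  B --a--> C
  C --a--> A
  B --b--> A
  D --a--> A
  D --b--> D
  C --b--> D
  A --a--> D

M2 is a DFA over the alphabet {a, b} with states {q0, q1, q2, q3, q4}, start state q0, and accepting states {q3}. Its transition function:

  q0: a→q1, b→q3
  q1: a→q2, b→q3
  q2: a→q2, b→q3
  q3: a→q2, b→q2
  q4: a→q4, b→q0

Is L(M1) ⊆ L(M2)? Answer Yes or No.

Yes

Exploring the product automaton M1 × M2 from the start pair (A, q0), following both machines on each input symbol, reaches 7 state pairs: (A, q0), (D, q1), (B, q3), (A, q2), (D, q3), (C, q2), (D, q2).
M1 accepts in {B} and M2 accepts in {q3}. The reachable pairs whose M1-component is accepting are (B, q3); in each of them the M2-component is accepting too, so the product for L(M1) \ L(M2) (M1-component accepting, M2-component rejecting) has no reachable accepting pair and the difference is empty.
Hence every string in L(M1) is also in L(M2).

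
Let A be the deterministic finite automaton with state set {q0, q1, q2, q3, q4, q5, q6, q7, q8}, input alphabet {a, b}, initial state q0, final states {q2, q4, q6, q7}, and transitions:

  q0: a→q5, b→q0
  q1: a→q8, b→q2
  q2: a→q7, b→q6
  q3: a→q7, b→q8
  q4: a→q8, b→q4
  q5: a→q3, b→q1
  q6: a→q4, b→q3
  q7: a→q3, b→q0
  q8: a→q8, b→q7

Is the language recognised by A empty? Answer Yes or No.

No

The string aaa is accepted: the run q0 → q5 → q3 → q7 ends in the accepting state q7.
Since at least one string is accepted, L(A) is not empty.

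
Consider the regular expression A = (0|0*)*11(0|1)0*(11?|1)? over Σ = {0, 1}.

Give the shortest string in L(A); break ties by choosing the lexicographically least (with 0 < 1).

110

By inspection of the expression, no string of length less than 3 matches, and 110 is the lexicographically first match of length 3.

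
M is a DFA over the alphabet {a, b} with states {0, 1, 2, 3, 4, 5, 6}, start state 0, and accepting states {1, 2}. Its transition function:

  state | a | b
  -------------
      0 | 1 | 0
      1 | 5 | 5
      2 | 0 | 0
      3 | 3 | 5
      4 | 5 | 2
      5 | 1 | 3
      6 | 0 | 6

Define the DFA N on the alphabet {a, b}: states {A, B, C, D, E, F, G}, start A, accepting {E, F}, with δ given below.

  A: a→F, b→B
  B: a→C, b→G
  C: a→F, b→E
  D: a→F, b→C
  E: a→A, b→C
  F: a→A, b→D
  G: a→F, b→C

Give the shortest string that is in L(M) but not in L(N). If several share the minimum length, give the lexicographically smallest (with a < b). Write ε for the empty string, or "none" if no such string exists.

ba

The string ba is accepted by M but not by N.
No shorter string lies in the difference, and ba is the lexicographically first length-2 string in L(M) \ L(N).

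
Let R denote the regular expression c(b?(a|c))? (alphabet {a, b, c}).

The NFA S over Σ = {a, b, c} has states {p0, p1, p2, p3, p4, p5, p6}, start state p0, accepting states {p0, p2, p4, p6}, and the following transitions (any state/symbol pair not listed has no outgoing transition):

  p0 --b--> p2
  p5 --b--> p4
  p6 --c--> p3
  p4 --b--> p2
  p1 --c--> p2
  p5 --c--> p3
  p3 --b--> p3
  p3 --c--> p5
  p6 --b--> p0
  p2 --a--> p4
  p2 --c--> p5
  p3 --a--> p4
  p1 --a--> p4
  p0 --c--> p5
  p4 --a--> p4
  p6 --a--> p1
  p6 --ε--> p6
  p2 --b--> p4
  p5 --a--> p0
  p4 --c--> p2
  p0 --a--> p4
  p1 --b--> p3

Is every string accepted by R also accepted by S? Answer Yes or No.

No

The string c is in L(R) but not in L(S).
So L(R) ⊄ L(S).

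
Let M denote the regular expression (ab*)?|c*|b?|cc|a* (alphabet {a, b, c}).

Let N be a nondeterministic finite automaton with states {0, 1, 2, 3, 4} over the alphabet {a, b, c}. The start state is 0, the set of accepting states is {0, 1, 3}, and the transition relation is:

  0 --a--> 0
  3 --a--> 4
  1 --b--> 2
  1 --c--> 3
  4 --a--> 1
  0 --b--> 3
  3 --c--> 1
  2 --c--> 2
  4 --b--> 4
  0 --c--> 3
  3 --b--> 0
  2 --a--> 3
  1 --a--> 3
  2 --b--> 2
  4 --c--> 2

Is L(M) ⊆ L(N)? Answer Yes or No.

Converting the expression M to a DFA (subset construction, then merging equivalent states) gives the minimal DFA with states {m0, m1, m2, m3, m4, m5, m6}, start state m0, accepting states {m0, m1, m2, m3, m4, m5} and transitions m0: a→m1, b→m2, c→m3; m1: a→m4, b→m5, c→m6; m2: a→m6, b→m6, c→m6; m3: a→m6, b→m6, c→m3; m4: a→m4, b→m6, c→m6; m5: a→m6, b→m5, c→m6; m6: a→m6, b→m6, c→m6.
Exploring the product automaton M × N from the start pair (m0, 0), following both machines on each input symbol, reaches 13 state pairs: (m0, 0), (m1, 0), (m2, 3), (m3, 3), (m4, 0), (m5, 3), (m6, 3), (m6, 4), (m6, 0), (m6, 1), (m3, 1), (m5, 0), (m6, 2).
M accepts in {m0, m1, m2, m3, m4, m5} and N accepts in {0, 1, 3}. The reachable pairs whose M-component is accepting are (m0, 0), (m1, 0), (m2, 3), (m3, 3), (m4, 0), (m5, 3), (m3, 1), (m5, 0); in each of them the N-component is accepting too, so the product for L(M) \ L(N) (M-component accepting, N-component rejecting) has no reachable accepting pair and the difference is empty.
Hence every string in L(M) is also in L(N).

Yes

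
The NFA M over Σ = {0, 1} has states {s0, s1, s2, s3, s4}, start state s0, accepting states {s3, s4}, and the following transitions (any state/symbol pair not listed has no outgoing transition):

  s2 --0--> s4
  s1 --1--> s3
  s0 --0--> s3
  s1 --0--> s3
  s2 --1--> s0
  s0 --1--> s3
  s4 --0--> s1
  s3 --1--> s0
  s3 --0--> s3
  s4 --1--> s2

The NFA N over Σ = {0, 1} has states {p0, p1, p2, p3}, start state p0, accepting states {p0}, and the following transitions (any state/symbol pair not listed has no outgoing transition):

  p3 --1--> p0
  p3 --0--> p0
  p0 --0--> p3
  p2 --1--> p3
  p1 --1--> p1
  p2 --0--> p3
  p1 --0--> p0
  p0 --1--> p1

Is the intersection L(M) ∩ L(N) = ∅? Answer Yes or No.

No

The string 00 is accepted by both M and N.
Hence L(M) ∩ L(N) ≠ ∅.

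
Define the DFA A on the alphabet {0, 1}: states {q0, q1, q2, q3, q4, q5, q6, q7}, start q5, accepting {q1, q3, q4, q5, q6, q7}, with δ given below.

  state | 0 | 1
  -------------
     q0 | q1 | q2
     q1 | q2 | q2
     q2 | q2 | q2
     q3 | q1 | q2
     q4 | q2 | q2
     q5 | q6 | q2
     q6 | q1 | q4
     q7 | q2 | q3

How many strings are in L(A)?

The useful subgraph on states {q1, q4, q5, q6} is acyclic, so L(A) is finite; the longest accepting path visits 3 useful states, giving maximum string length 2.
Counting accepting paths from q5 by length: 1 of length 0, 1 of length 1, 2 of length 2. Total 4.

4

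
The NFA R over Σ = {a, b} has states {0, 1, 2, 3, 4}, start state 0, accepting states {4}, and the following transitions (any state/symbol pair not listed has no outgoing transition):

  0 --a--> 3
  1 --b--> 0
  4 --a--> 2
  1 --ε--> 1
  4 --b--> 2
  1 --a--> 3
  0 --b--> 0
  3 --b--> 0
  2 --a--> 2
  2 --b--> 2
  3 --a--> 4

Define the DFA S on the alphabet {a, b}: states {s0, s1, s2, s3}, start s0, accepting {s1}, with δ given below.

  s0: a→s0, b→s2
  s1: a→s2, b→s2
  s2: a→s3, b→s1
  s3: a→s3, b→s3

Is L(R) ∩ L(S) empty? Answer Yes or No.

Yes

Exploring the product automaton R × S from the start pair (0, s0), following both machines on each input symbol, reaches 13 state pairs: (0, s0), (3, s0), (0, s2), (4, s0), (3, s3), (0, s1), (2, s0), (2, s2), (4, s3), (0, s3), (3, s2), (2, s3), (2, s1).
R accepts in {4} and S accepts in {s1}; no reachable pair has both components accepting, so no string drives both machines to acceptance simultaneously and L(R) ∩ L(S) = ∅.
So no string is accepted by both, and the intersection is empty.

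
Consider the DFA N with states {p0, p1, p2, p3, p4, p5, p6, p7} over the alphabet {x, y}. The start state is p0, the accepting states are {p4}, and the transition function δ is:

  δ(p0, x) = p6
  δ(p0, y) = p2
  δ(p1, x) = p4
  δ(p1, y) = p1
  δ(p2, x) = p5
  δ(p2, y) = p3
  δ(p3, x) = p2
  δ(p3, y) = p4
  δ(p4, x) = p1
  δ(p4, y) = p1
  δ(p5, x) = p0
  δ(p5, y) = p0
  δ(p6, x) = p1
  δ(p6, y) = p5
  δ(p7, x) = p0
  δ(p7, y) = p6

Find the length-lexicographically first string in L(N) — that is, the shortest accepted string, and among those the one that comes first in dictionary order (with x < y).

xxx

A breadth-first search from p0 reaches an accepting state first via the path p0 → p6 → p1 → p4 on input xxx.
No string of length < 3 is accepted (BFS exhausts all shorter strings without reaching an accepting state), and xxx is the lexicographically least accepting string of length 3.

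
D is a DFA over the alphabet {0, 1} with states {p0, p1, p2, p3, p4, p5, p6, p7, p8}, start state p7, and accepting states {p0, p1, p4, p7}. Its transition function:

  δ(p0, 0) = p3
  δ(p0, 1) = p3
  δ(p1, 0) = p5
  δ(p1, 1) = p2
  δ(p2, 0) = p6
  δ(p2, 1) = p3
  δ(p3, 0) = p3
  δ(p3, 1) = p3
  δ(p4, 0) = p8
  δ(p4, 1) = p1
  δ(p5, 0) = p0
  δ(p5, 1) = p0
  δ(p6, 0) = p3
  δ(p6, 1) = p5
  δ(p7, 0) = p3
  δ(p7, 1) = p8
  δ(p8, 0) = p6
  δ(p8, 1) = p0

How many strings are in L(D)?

4

The useful subgraph on states {p0, p5, p6, p7, p8} is acyclic, so L(D) is finite; the longest accepting path visits 5 useful states, giving maximum string length 4.
Counting accepting paths from p7 by length: 1 of length 0, 1 of length 2, 2 of length 4. Total 4.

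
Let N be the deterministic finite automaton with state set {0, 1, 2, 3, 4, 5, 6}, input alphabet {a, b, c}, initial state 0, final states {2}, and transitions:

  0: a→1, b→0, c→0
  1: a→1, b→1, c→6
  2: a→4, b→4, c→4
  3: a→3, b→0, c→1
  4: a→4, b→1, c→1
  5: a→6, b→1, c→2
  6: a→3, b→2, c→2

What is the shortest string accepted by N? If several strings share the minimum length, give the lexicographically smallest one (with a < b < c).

A breadth-first search from 0 reaches an accepting state first via the path 0 → 1 → 6 → 2 on input acb.
No string of length < 3 is accepted (BFS exhausts all shorter strings without reaching an accepting state), and acb is the lexicographically least accepting string of length 3.

acb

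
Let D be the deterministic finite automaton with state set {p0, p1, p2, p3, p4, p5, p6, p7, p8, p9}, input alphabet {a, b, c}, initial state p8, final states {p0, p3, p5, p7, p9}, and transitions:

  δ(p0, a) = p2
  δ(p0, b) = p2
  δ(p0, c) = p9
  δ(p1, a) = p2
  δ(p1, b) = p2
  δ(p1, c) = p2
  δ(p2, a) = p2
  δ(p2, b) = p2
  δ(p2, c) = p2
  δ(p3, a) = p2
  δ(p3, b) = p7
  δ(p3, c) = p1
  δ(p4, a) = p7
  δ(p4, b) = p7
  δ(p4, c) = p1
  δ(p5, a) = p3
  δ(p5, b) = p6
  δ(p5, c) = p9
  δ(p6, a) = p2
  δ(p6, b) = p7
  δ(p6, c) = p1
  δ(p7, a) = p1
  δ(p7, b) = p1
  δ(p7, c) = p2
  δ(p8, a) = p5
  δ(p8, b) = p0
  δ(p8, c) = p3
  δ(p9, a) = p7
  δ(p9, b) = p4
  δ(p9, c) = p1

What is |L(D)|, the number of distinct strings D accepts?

The useful subgraph on states {p0, p3, p4, p5, p6, p7, p8, p9} is acyclic, so L(D) is finite; the longest accepting path visits 5 useful states, giving maximum string length 4.
Counting accepting paths from p8 by length: 3 of length 1, 4 of length 2, 4 of length 3, 4 of length 4. Total 15.

15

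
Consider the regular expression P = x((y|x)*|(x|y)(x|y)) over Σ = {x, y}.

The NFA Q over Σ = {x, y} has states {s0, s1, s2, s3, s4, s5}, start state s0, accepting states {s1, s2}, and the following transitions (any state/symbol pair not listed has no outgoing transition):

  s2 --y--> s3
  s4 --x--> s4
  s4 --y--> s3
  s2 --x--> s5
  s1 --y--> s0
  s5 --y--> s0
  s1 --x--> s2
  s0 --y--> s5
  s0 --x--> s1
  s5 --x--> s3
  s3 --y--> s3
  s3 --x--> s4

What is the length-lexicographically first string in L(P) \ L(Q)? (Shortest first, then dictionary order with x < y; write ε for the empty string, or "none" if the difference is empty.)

The string xy is accepted by P but not by Q.
No shorter string lies in the difference, and xy is the lexicographically first length-2 string in L(P) \ L(Q).

xy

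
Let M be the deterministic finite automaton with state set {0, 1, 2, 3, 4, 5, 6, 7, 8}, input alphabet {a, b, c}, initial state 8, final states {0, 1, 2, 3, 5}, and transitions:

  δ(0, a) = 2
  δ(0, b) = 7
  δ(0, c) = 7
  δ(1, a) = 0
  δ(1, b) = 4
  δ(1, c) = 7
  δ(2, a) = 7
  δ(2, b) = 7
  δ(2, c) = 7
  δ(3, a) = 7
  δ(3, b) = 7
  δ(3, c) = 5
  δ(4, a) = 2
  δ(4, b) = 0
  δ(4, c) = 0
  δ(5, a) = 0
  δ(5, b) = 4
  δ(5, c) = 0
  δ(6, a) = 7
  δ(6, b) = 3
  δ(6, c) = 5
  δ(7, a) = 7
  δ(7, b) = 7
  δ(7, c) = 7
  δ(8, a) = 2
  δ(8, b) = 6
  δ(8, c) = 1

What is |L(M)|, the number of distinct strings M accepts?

30

The useful subgraph on states {0, 1, 2, 3, 4, 5, 6, 8} is acyclic, so L(M) is finite; the longest accepting path visits 7 useful states, giving maximum string length 6.
Counting accepting paths from 8 by length: 2 of length 1, 3 of length 2, 7 of length 3, 9 of length 4, 7 of length 5, 2 of length 6. Total 30.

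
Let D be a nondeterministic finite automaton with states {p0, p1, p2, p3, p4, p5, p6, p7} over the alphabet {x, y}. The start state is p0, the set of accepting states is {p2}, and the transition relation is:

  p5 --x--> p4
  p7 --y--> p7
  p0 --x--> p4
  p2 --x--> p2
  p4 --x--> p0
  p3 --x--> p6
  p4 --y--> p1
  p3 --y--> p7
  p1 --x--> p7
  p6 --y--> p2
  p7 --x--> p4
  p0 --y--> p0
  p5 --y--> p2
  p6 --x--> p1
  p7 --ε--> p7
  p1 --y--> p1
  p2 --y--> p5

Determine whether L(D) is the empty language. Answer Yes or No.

Yes

The states reachable from the start state are {p0, p1, p4, p7}.
None of the accepting states {p2} is reachable, so no string is accepted and L(D) = ∅.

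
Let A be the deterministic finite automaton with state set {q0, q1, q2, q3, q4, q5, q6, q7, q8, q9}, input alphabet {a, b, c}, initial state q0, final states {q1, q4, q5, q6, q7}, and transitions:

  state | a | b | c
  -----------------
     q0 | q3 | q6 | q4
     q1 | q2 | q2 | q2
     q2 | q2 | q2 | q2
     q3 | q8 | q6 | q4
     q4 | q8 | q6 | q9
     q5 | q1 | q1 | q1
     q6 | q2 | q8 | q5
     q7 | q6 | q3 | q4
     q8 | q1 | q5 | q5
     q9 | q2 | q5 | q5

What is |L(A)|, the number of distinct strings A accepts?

101

The useful subgraph on states {q0, q1, q3, q4, q5, q6, q8, q9} is acyclic, so L(A) is finite; the longest accepting path visits 7 useful states, giving maximum string length 6.
Counting accepting paths from q0 by length: 2 of length 1, 4 of length 2, 17 of length 3, 42 of length 4, 30 of length 5, 6 of length 6. Total 101.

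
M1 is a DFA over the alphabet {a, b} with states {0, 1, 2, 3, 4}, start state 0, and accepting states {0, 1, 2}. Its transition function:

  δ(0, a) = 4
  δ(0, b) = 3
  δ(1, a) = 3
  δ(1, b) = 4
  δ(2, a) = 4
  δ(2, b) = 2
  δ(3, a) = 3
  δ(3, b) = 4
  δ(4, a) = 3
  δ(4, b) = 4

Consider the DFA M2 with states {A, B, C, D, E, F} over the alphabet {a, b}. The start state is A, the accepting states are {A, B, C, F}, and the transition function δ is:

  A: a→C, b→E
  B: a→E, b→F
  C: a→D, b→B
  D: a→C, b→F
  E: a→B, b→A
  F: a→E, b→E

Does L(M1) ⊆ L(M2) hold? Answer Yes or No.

Yes

Exploring the product automaton M1 × M2 from the start pair (0, A), following both machines on each input symbol, reaches 10 state pairs: (0, A), (4, C), (3, E), (3, D), (4, B), (3, B), (4, A), (3, C), (4, F), (4, E).
M1 accepts in {0, 1, 2} and M2 accepts in {A, B, C, F}. The reachable pairs whose M1-component is accepting are (0, A); in each of them the M2-component is accepting too, so the product for L(M1) \ L(M2) (M1-component accepting, M2-component rejecting) has no reachable accepting pair and the difference is empty.
Hence every string in L(M1) is also in L(M2).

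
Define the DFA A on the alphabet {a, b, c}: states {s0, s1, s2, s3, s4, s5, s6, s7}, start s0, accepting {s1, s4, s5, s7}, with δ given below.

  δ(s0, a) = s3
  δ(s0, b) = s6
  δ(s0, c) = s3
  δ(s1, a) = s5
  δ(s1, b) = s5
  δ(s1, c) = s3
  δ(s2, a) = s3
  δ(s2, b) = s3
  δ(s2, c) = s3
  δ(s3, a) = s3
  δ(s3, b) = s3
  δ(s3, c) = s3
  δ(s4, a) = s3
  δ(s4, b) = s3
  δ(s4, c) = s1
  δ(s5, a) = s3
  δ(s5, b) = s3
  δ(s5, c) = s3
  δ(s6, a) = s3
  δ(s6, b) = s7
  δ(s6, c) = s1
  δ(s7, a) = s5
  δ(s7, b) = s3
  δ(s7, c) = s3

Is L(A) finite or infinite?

The useful states (reachable from s0 and able to reach an accepting state) are {s0, s1, s5, s6, s7}.
Restricted to these states the transition graph has no cycle, so every accepting path has bounded length and L is finite.

finite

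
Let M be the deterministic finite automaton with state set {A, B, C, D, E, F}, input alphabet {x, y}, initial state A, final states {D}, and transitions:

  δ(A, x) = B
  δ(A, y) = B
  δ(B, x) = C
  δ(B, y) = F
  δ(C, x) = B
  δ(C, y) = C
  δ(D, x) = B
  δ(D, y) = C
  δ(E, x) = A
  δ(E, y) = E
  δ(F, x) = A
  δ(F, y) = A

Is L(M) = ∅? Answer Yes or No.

The states reachable from the start state are {A, B, C, F}.
None of the accepting states {D} is reachable, so no string is accepted and L(M) = ∅.

Yes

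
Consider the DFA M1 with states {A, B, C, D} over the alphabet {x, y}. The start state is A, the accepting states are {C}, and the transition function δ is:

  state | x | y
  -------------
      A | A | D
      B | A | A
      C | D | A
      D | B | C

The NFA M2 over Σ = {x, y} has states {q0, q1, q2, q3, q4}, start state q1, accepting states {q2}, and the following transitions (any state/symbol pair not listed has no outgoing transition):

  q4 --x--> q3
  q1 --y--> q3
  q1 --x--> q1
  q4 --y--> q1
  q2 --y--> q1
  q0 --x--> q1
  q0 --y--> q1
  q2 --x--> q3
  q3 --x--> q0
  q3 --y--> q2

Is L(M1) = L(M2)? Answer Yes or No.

Yes

Exploring the product automaton M1 × M2 from the start pair (A, q1), following both machines on each input symbol, reaches 4 state pairs: (A, q1), (D, q3), (B, q0), (C, q2).
M1 accepts in {C} and M2 accepts in {q2}. In every reachable pair the two components are either both accepting — (C, q2) — or both non-accepting, so no string is accepted by exactly one of the machines: L(M1) \ L(M2) and L(M2) \ L(M1) are both empty.
Hence every string is accepted by M1 iff it is accepted by M2, and the two languages coincide.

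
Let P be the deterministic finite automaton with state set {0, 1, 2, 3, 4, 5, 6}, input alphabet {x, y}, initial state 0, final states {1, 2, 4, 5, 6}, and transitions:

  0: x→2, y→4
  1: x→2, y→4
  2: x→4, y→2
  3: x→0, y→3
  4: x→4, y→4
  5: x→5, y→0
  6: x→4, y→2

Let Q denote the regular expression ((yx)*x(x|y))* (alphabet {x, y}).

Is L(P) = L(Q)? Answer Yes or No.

No

The string x is accepted by P but rejected by Q.
So L(P) ≠ L(Q).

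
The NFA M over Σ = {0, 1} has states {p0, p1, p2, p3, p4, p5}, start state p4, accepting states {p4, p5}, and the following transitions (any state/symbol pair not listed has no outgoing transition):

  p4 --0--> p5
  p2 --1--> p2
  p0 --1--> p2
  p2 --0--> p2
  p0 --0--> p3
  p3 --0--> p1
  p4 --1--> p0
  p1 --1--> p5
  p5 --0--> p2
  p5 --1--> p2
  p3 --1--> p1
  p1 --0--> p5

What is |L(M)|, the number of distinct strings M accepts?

The useful subgraph on states {p0, p1, p3, p4, p5} is acyclic, so L(M) is finite; the longest accepting path visits 5 useful states, giving maximum string length 4.
Counting accepting paths from p4 by length: 1 of length 0, 1 of length 1, 4 of length 4. Total 6.

6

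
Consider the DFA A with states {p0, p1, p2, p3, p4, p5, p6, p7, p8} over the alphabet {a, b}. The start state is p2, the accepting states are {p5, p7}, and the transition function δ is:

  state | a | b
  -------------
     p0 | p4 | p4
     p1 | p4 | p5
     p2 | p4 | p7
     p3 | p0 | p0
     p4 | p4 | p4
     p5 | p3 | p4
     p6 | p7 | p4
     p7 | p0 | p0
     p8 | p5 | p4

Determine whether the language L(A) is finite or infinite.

The useful states (reachable from p2 and able to reach an accepting state) are {p2, p7}.
Restricted to these states the transition graph has no cycle, so every accepting path has bounded length and L is finite.

finite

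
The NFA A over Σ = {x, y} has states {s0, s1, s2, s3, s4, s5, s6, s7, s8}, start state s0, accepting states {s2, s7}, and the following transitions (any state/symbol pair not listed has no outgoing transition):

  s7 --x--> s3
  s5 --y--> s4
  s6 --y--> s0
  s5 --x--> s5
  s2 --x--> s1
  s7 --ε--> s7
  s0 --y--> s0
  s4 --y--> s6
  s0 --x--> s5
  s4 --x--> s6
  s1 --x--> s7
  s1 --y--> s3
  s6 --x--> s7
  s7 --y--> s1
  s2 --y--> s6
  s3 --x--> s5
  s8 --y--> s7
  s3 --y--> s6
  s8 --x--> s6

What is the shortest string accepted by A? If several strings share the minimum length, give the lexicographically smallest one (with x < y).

xyxx

A breadth-first search from s0 reaches an accepting state first via the path s0 → s5 → s4 → s6 → s7 on input xyxx.
No string of length < 4 is accepted (BFS exhausts all shorter strings without reaching an accepting state), and xyxx is the lexicographically least accepting string of length 4.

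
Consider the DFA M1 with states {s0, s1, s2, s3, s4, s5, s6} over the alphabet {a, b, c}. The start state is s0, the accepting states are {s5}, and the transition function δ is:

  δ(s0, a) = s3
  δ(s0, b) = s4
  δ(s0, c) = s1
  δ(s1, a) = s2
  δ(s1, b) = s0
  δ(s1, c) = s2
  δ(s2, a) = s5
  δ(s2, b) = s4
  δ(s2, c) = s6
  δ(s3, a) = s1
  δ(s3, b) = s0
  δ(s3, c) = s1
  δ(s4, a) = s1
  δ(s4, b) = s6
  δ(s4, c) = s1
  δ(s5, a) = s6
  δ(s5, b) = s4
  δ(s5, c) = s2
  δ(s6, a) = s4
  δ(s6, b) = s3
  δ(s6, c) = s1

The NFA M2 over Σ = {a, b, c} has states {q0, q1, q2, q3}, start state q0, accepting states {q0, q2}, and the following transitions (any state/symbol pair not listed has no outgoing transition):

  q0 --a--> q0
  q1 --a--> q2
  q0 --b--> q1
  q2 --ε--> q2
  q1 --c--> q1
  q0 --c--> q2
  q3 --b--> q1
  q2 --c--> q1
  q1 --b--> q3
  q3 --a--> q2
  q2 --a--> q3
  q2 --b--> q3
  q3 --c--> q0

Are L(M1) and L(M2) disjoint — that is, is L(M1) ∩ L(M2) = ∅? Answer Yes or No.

The string caa is accepted by both M1 and M2.
Hence L(M1) ∩ L(M2) ≠ ∅.

No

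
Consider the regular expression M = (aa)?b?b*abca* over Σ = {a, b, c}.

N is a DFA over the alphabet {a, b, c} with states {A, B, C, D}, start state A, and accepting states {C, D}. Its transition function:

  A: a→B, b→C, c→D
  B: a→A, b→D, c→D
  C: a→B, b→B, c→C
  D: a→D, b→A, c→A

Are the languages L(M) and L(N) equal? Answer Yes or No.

The string abc is accepted by M but rejected by N.
So L(M) ≠ L(N).

No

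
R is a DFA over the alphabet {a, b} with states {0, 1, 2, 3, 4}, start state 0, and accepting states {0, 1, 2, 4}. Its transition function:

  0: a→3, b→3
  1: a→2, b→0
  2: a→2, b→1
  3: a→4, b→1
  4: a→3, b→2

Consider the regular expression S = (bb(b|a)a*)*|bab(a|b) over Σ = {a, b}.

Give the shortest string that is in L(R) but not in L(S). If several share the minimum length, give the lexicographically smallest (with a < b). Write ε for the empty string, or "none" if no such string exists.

aa

The string aa is accepted by R but not by S.
No shorter string lies in the difference, and aa is the lexicographically first length-2 string in L(R) \ L(S).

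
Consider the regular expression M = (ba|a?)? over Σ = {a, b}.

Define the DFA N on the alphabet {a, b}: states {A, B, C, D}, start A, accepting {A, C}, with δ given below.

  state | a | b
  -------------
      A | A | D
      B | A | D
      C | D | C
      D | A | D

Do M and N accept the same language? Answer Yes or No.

The string aa is accepted by N but rejected by M.
So L(M) ≠ L(N).

No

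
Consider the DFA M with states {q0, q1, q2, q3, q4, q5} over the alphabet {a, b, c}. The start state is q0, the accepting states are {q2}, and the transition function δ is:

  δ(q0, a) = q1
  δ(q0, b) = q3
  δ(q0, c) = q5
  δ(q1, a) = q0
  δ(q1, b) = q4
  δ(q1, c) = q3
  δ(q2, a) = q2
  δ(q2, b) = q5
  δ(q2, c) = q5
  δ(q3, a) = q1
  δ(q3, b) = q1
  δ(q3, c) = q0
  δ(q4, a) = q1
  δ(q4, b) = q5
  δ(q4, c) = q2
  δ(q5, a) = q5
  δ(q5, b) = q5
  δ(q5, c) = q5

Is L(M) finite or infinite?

State q0 is reachable from the start and can reach an accepting state, and it lies on the cycle q0 → q1 → q0.
Traversing that cycle any number of times yields accepted strings of unbounded length, so the language is infinite.

infinite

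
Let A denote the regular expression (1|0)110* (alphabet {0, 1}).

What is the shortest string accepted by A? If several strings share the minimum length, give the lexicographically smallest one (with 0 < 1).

By inspection of the expression, no string of length less than 3 matches, and 011 is the lexicographically first match of length 3.

011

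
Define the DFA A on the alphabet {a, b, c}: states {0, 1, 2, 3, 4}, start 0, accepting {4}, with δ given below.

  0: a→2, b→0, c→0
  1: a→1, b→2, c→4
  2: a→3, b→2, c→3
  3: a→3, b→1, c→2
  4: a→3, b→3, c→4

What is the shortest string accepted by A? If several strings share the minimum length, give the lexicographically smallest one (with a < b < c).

aabc

A breadth-first search from 0 reaches an accepting state first via the path 0 → 2 → 3 → 1 → 4 on input aabc.
No string of length < 4 is accepted (BFS exhausts all shorter strings without reaching an accepting state), and aabc is the lexicographically least accepting string of length 4.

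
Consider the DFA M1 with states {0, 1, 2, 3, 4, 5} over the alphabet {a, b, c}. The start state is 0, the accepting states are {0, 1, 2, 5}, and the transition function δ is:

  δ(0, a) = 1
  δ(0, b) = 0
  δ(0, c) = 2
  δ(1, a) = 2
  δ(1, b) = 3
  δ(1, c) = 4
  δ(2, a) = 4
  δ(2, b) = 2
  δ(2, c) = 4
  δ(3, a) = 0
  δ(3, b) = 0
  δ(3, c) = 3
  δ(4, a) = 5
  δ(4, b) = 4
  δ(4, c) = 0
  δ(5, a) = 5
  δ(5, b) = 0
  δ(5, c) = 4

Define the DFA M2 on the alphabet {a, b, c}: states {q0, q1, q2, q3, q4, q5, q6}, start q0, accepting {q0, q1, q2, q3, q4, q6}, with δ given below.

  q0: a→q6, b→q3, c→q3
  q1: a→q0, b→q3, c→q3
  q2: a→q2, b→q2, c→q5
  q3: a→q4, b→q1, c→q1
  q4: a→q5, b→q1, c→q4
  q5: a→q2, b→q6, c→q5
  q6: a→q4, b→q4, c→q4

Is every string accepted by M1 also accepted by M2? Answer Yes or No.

No

The string aba is in L(M1) but not in L(M2).
So L(M1) ⊄ L(M2).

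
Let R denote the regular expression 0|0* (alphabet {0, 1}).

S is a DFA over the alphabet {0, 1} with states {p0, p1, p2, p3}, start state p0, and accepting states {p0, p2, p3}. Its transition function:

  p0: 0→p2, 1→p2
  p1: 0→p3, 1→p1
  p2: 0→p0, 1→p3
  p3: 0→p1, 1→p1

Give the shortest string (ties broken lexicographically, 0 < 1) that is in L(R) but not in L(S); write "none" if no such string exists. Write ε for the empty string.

Converting the expression R to a DFA (subset construction, then merging equivalent states) gives the minimal DFA with states {r0, r1}, start state r0, accepting states {r0} and transitions r0: 0→r0, 1→r1; r1: 0→r1, 1→r1.
Exploring the product automaton R × S from the start pair (r0, p0), following both machines on each input symbol, reaches 6 state pairs: (r0, p0), (r0, p2), (r1, p2), (r1, p3), (r1, p0), (r1, p1).
R accepts in {r0} and S accepts in {p0, p2, p3}. The reachable pairs whose R-component is accepting are (r0, p0), (r0, p2); in each of them the S-component is accepting too, so the product for L(R) \ L(S) (R-component accepting, S-component rejecting) has no reachable accepting pair and the difference is empty.
So every string accepted by R is also accepted by S: L(R) \ L(S) = ∅ and there is no such string.

none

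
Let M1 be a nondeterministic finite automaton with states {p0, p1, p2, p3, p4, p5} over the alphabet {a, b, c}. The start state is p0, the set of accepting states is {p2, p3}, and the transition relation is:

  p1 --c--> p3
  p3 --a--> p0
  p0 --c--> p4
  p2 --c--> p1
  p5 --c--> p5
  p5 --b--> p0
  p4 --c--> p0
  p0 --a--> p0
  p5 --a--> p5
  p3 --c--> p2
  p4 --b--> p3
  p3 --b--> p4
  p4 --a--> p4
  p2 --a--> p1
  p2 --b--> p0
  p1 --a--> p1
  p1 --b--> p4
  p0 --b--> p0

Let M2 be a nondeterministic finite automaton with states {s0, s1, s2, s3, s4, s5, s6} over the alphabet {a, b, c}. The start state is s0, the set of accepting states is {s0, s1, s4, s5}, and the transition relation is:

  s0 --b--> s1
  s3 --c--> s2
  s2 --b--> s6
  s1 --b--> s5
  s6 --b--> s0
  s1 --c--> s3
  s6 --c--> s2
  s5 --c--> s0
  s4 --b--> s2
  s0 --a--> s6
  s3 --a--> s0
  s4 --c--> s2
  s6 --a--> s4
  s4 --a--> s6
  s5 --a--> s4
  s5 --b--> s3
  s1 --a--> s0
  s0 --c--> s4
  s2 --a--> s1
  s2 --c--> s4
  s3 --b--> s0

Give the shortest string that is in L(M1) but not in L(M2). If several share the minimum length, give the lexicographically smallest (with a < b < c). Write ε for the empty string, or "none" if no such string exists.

cb

The string cb is accepted by M1 but not by M2.
No shorter string lies in the difference, and cb is the lexicographically first length-2 string in L(M1) \ L(M2).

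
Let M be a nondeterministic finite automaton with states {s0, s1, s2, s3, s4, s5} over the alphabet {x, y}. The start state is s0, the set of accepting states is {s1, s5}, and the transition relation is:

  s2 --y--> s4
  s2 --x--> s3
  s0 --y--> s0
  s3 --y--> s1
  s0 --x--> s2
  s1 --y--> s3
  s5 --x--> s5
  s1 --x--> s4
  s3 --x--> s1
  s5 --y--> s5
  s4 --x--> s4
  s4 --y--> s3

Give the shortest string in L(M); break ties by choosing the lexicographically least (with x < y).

A breadth-first search from s0 reaches an accepting state first via the path s0 → s2 → s3 → s1 on input xxx.
No string of length < 3 is accepted (BFS exhausts all shorter strings without reaching an accepting state), and xxx is the lexicographically least accepting string of length 3.

xxx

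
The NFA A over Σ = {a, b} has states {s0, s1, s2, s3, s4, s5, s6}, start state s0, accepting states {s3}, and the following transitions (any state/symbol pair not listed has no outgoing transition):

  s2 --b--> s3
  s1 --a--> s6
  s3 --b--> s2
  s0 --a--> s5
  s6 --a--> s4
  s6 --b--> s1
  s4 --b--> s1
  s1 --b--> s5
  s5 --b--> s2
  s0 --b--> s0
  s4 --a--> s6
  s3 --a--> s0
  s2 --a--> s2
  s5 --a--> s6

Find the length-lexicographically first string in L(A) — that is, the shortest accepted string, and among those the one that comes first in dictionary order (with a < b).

A breadth-first search from s0 reaches an accepting state first via the path s0 → s5 → s2 → s3 on input abb.
No string of length < 3 is accepted (BFS exhausts all shorter strings without reaching an accepting state), and abb is the lexicographically least accepting string of length 3.

abb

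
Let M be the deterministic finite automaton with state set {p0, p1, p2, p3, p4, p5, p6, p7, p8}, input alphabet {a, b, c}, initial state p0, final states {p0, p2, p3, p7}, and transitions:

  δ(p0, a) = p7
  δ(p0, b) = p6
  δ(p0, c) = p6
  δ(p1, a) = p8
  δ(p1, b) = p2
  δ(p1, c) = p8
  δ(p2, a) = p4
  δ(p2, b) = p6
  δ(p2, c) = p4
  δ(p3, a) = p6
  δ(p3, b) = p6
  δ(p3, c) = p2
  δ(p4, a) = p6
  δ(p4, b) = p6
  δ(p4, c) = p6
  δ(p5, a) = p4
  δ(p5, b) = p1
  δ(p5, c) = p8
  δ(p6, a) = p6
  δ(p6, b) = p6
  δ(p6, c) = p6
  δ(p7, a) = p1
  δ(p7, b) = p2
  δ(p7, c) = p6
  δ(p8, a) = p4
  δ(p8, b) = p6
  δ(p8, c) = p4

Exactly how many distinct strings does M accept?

The useful subgraph on states {p0, p1, p2, p7} is acyclic, so L(M) is finite; the longest accepting path visits 4 useful states, giving maximum string length 3.
Counting accepting paths from p0 by length: 1 of length 0, 1 of length 1, 1 of length 2, 1 of length 3. Total 4.

4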